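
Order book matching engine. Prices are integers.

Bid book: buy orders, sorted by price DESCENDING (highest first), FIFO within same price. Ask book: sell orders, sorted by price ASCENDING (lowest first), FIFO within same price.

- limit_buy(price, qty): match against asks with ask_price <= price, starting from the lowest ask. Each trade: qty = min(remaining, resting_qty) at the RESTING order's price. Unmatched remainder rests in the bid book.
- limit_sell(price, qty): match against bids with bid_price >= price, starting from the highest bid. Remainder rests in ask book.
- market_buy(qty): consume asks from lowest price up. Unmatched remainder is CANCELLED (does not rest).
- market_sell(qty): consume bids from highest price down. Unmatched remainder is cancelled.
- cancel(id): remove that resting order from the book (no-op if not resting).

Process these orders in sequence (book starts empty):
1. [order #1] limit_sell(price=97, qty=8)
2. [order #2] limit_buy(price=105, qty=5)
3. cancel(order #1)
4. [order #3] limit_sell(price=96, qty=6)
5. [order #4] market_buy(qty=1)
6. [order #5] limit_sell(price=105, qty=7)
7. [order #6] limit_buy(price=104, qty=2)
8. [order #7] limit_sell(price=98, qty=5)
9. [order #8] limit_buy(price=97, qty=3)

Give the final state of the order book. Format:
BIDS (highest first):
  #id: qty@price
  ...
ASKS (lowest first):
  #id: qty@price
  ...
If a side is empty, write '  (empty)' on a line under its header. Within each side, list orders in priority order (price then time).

Answer: BIDS (highest first):
  (empty)
ASKS (lowest first):
  #7: 5@98
  #5: 7@105

Derivation:
After op 1 [order #1] limit_sell(price=97, qty=8): fills=none; bids=[-] asks=[#1:8@97]
After op 2 [order #2] limit_buy(price=105, qty=5): fills=#2x#1:5@97; bids=[-] asks=[#1:3@97]
After op 3 cancel(order #1): fills=none; bids=[-] asks=[-]
After op 4 [order #3] limit_sell(price=96, qty=6): fills=none; bids=[-] asks=[#3:6@96]
After op 5 [order #4] market_buy(qty=1): fills=#4x#3:1@96; bids=[-] asks=[#3:5@96]
After op 6 [order #5] limit_sell(price=105, qty=7): fills=none; bids=[-] asks=[#3:5@96 #5:7@105]
After op 7 [order #6] limit_buy(price=104, qty=2): fills=#6x#3:2@96; bids=[-] asks=[#3:3@96 #5:7@105]
After op 8 [order #7] limit_sell(price=98, qty=5): fills=none; bids=[-] asks=[#3:3@96 #7:5@98 #5:7@105]
After op 9 [order #8] limit_buy(price=97, qty=3): fills=#8x#3:3@96; bids=[-] asks=[#7:5@98 #5:7@105]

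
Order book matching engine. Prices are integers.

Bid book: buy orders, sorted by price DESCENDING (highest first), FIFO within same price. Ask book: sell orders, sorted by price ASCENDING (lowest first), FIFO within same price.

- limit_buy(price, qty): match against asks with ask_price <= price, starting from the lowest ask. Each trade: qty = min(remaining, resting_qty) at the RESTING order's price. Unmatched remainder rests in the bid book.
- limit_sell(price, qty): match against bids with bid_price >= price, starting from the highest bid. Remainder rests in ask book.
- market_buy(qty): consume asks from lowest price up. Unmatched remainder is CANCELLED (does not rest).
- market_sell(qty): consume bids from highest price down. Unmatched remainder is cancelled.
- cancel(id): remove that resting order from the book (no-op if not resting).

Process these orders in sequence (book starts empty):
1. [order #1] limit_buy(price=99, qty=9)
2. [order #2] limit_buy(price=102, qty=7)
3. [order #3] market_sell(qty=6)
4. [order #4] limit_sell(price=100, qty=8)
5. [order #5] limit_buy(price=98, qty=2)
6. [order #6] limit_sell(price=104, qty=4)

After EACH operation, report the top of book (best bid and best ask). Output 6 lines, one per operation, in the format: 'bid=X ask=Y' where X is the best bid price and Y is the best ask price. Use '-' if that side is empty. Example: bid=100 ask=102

After op 1 [order #1] limit_buy(price=99, qty=9): fills=none; bids=[#1:9@99] asks=[-]
After op 2 [order #2] limit_buy(price=102, qty=7): fills=none; bids=[#2:7@102 #1:9@99] asks=[-]
After op 3 [order #3] market_sell(qty=6): fills=#2x#3:6@102; bids=[#2:1@102 #1:9@99] asks=[-]
After op 4 [order #4] limit_sell(price=100, qty=8): fills=#2x#4:1@102; bids=[#1:9@99] asks=[#4:7@100]
After op 5 [order #5] limit_buy(price=98, qty=2): fills=none; bids=[#1:9@99 #5:2@98] asks=[#4:7@100]
After op 6 [order #6] limit_sell(price=104, qty=4): fills=none; bids=[#1:9@99 #5:2@98] asks=[#4:7@100 #6:4@104]

Answer: bid=99 ask=-
bid=102 ask=-
bid=102 ask=-
bid=99 ask=100
bid=99 ask=100
bid=99 ask=100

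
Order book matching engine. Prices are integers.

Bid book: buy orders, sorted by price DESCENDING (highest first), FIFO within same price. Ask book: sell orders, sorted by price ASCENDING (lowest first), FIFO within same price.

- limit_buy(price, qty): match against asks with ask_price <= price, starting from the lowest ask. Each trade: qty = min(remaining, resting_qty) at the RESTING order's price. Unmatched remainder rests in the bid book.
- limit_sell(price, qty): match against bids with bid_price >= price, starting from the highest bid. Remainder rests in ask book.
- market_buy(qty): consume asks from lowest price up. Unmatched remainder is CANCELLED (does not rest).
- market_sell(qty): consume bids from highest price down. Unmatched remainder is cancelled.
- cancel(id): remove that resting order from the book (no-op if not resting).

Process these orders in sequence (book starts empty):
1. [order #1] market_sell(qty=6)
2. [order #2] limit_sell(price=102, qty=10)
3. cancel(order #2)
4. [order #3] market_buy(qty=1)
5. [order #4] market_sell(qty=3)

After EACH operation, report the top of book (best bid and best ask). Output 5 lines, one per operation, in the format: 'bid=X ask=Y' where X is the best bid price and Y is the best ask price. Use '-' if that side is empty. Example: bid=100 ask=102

Answer: bid=- ask=-
bid=- ask=102
bid=- ask=-
bid=- ask=-
bid=- ask=-

Derivation:
After op 1 [order #1] market_sell(qty=6): fills=none; bids=[-] asks=[-]
After op 2 [order #2] limit_sell(price=102, qty=10): fills=none; bids=[-] asks=[#2:10@102]
After op 3 cancel(order #2): fills=none; bids=[-] asks=[-]
After op 4 [order #3] market_buy(qty=1): fills=none; bids=[-] asks=[-]
After op 5 [order #4] market_sell(qty=3): fills=none; bids=[-] asks=[-]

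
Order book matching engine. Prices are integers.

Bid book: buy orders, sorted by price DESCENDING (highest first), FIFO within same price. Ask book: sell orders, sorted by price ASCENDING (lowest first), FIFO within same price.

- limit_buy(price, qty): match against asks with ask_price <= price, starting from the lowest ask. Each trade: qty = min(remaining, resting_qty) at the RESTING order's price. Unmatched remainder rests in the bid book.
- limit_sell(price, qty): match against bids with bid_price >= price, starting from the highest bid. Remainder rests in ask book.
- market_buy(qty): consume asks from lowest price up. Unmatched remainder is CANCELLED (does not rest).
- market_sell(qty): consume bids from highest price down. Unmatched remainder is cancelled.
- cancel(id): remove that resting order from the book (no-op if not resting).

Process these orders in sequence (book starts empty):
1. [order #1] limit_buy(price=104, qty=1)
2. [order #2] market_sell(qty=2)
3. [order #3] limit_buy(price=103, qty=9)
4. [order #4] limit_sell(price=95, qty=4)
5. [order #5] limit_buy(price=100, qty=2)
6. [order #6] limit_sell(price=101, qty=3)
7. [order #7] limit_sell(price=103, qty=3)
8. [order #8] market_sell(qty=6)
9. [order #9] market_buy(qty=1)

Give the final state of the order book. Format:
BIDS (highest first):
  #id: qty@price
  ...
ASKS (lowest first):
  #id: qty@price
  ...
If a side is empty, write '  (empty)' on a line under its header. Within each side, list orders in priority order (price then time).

Answer: BIDS (highest first):
  (empty)
ASKS (lowest first):
  (empty)

Derivation:
After op 1 [order #1] limit_buy(price=104, qty=1): fills=none; bids=[#1:1@104] asks=[-]
After op 2 [order #2] market_sell(qty=2): fills=#1x#2:1@104; bids=[-] asks=[-]
After op 3 [order #3] limit_buy(price=103, qty=9): fills=none; bids=[#3:9@103] asks=[-]
After op 4 [order #4] limit_sell(price=95, qty=4): fills=#3x#4:4@103; bids=[#3:5@103] asks=[-]
After op 5 [order #5] limit_buy(price=100, qty=2): fills=none; bids=[#3:5@103 #5:2@100] asks=[-]
After op 6 [order #6] limit_sell(price=101, qty=3): fills=#3x#6:3@103; bids=[#3:2@103 #5:2@100] asks=[-]
After op 7 [order #7] limit_sell(price=103, qty=3): fills=#3x#7:2@103; bids=[#5:2@100] asks=[#7:1@103]
After op 8 [order #8] market_sell(qty=6): fills=#5x#8:2@100; bids=[-] asks=[#7:1@103]
After op 9 [order #9] market_buy(qty=1): fills=#9x#7:1@103; bids=[-] asks=[-]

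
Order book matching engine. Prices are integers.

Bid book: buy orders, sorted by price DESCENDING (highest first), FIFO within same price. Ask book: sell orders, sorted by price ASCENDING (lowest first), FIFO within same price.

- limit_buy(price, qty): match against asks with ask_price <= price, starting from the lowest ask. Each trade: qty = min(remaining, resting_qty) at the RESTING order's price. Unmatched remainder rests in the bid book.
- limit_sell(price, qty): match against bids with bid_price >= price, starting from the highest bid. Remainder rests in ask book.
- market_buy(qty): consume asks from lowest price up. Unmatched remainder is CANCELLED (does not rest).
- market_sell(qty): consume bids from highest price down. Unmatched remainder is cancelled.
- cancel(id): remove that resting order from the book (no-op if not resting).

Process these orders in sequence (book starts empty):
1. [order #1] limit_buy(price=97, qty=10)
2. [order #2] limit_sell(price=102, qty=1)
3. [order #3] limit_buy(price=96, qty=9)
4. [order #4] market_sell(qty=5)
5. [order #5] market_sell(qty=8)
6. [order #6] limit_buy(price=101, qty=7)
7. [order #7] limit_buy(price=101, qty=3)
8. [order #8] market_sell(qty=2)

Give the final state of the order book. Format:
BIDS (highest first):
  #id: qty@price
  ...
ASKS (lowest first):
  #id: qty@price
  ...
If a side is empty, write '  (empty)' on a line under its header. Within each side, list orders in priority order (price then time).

After op 1 [order #1] limit_buy(price=97, qty=10): fills=none; bids=[#1:10@97] asks=[-]
After op 2 [order #2] limit_sell(price=102, qty=1): fills=none; bids=[#1:10@97] asks=[#2:1@102]
After op 3 [order #3] limit_buy(price=96, qty=9): fills=none; bids=[#1:10@97 #3:9@96] asks=[#2:1@102]
After op 4 [order #4] market_sell(qty=5): fills=#1x#4:5@97; bids=[#1:5@97 #3:9@96] asks=[#2:1@102]
After op 5 [order #5] market_sell(qty=8): fills=#1x#5:5@97 #3x#5:3@96; bids=[#3:6@96] asks=[#2:1@102]
After op 6 [order #6] limit_buy(price=101, qty=7): fills=none; bids=[#6:7@101 #3:6@96] asks=[#2:1@102]
After op 7 [order #7] limit_buy(price=101, qty=3): fills=none; bids=[#6:7@101 #7:3@101 #3:6@96] asks=[#2:1@102]
After op 8 [order #8] market_sell(qty=2): fills=#6x#8:2@101; bids=[#6:5@101 #7:3@101 #3:6@96] asks=[#2:1@102]

Answer: BIDS (highest first):
  #6: 5@101
  #7: 3@101
  #3: 6@96
ASKS (lowest first):
  #2: 1@102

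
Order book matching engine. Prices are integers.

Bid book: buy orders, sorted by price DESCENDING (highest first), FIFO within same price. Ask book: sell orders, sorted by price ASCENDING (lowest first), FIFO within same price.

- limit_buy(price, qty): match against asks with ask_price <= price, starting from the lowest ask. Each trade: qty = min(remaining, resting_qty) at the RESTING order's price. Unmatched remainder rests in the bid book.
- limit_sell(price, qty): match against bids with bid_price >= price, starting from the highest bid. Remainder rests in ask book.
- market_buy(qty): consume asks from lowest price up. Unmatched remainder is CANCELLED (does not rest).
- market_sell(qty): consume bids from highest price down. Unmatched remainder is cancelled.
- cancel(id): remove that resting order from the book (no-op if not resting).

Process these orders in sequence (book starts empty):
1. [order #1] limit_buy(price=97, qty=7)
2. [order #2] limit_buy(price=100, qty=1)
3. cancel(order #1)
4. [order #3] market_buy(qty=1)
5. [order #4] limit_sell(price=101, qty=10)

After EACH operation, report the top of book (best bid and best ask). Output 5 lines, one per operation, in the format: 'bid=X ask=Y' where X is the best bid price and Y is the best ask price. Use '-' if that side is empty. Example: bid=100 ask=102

Answer: bid=97 ask=-
bid=100 ask=-
bid=100 ask=-
bid=100 ask=-
bid=100 ask=101

Derivation:
After op 1 [order #1] limit_buy(price=97, qty=7): fills=none; bids=[#1:7@97] asks=[-]
After op 2 [order #2] limit_buy(price=100, qty=1): fills=none; bids=[#2:1@100 #1:7@97] asks=[-]
After op 3 cancel(order #1): fills=none; bids=[#2:1@100] asks=[-]
After op 4 [order #3] market_buy(qty=1): fills=none; bids=[#2:1@100] asks=[-]
After op 5 [order #4] limit_sell(price=101, qty=10): fills=none; bids=[#2:1@100] asks=[#4:10@101]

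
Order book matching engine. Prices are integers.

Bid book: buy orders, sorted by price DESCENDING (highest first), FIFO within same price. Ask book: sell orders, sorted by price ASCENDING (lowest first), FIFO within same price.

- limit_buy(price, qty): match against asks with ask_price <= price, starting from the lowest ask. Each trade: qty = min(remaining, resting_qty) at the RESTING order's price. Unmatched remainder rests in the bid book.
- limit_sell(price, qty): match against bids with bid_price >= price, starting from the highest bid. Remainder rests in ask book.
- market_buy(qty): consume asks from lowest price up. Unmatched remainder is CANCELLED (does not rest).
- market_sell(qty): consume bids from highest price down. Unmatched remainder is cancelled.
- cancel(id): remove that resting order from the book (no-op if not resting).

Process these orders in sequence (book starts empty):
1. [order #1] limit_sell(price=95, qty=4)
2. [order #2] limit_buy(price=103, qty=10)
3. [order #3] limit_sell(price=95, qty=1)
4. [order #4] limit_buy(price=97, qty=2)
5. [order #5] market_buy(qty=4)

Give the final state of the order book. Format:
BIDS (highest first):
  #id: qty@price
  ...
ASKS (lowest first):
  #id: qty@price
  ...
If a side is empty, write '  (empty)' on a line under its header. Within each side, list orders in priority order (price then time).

After op 1 [order #1] limit_sell(price=95, qty=4): fills=none; bids=[-] asks=[#1:4@95]
After op 2 [order #2] limit_buy(price=103, qty=10): fills=#2x#1:4@95; bids=[#2:6@103] asks=[-]
After op 3 [order #3] limit_sell(price=95, qty=1): fills=#2x#3:1@103; bids=[#2:5@103] asks=[-]
After op 4 [order #4] limit_buy(price=97, qty=2): fills=none; bids=[#2:5@103 #4:2@97] asks=[-]
After op 5 [order #5] market_buy(qty=4): fills=none; bids=[#2:5@103 #4:2@97] asks=[-]

Answer: BIDS (highest first):
  #2: 5@103
  #4: 2@97
ASKS (lowest first):
  (empty)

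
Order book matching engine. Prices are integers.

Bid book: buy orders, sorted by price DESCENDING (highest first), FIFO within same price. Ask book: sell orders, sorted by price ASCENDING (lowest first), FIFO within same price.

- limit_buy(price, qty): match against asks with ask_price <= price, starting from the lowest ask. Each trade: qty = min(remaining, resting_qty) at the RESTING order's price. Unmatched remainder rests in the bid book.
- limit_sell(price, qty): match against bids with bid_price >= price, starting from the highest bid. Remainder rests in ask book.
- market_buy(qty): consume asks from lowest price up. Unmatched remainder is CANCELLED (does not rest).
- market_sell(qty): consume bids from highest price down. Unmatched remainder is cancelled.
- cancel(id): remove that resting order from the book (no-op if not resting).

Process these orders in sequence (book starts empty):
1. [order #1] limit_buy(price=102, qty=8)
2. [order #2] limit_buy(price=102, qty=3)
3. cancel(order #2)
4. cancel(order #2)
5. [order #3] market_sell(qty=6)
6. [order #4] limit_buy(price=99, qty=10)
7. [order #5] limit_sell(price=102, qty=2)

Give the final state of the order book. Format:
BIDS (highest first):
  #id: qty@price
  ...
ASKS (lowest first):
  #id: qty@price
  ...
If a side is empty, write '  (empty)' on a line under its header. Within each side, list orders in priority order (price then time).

Answer: BIDS (highest first):
  #4: 10@99
ASKS (lowest first):
  (empty)

Derivation:
After op 1 [order #1] limit_buy(price=102, qty=8): fills=none; bids=[#1:8@102] asks=[-]
After op 2 [order #2] limit_buy(price=102, qty=3): fills=none; bids=[#1:8@102 #2:3@102] asks=[-]
After op 3 cancel(order #2): fills=none; bids=[#1:8@102] asks=[-]
After op 4 cancel(order #2): fills=none; bids=[#1:8@102] asks=[-]
After op 5 [order #3] market_sell(qty=6): fills=#1x#3:6@102; bids=[#1:2@102] asks=[-]
After op 6 [order #4] limit_buy(price=99, qty=10): fills=none; bids=[#1:2@102 #4:10@99] asks=[-]
After op 7 [order #5] limit_sell(price=102, qty=2): fills=#1x#5:2@102; bids=[#4:10@99] asks=[-]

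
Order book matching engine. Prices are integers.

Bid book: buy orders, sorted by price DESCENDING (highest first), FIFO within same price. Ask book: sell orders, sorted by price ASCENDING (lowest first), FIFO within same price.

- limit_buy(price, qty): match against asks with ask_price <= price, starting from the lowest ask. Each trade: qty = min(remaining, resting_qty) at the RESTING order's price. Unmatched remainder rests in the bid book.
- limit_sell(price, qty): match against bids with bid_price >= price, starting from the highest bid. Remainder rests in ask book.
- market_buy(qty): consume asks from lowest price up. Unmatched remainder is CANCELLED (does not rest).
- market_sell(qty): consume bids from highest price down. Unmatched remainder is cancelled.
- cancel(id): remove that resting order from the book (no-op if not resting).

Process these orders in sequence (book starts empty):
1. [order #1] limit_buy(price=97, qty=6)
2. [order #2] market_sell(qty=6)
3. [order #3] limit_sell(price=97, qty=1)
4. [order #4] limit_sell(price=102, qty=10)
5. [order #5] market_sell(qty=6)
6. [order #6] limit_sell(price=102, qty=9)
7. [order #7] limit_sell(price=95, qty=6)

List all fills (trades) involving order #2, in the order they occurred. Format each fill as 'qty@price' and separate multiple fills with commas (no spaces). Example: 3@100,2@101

After op 1 [order #1] limit_buy(price=97, qty=6): fills=none; bids=[#1:6@97] asks=[-]
After op 2 [order #2] market_sell(qty=6): fills=#1x#2:6@97; bids=[-] asks=[-]
After op 3 [order #3] limit_sell(price=97, qty=1): fills=none; bids=[-] asks=[#3:1@97]
After op 4 [order #4] limit_sell(price=102, qty=10): fills=none; bids=[-] asks=[#3:1@97 #4:10@102]
After op 5 [order #5] market_sell(qty=6): fills=none; bids=[-] asks=[#3:1@97 #4:10@102]
After op 6 [order #6] limit_sell(price=102, qty=9): fills=none; bids=[-] asks=[#3:1@97 #4:10@102 #6:9@102]
After op 7 [order #7] limit_sell(price=95, qty=6): fills=none; bids=[-] asks=[#7:6@95 #3:1@97 #4:10@102 #6:9@102]

Answer: 6@97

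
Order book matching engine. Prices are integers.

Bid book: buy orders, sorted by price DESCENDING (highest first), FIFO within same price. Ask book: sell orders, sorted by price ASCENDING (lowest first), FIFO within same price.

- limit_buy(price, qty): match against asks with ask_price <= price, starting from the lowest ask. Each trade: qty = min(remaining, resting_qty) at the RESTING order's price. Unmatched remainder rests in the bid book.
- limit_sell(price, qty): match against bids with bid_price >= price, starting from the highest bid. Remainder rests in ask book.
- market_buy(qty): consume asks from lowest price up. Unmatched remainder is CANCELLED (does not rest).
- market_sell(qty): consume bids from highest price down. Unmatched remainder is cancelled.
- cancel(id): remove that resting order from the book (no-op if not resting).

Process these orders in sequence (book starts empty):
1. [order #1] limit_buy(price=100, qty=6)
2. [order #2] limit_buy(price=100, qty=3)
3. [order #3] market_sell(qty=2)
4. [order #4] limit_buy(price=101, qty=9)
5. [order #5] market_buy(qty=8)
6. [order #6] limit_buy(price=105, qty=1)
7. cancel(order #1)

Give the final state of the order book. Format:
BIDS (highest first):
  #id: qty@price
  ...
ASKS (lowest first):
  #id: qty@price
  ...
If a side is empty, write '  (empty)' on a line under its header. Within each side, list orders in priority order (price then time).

Answer: BIDS (highest first):
  #6: 1@105
  #4: 9@101
  #2: 3@100
ASKS (lowest first):
  (empty)

Derivation:
After op 1 [order #1] limit_buy(price=100, qty=6): fills=none; bids=[#1:6@100] asks=[-]
After op 2 [order #2] limit_buy(price=100, qty=3): fills=none; bids=[#1:6@100 #2:3@100] asks=[-]
After op 3 [order #3] market_sell(qty=2): fills=#1x#3:2@100; bids=[#1:4@100 #2:3@100] asks=[-]
After op 4 [order #4] limit_buy(price=101, qty=9): fills=none; bids=[#4:9@101 #1:4@100 #2:3@100] asks=[-]
After op 5 [order #5] market_buy(qty=8): fills=none; bids=[#4:9@101 #1:4@100 #2:3@100] asks=[-]
After op 6 [order #6] limit_buy(price=105, qty=1): fills=none; bids=[#6:1@105 #4:9@101 #1:4@100 #2:3@100] asks=[-]
After op 7 cancel(order #1): fills=none; bids=[#6:1@105 #4:9@101 #2:3@100] asks=[-]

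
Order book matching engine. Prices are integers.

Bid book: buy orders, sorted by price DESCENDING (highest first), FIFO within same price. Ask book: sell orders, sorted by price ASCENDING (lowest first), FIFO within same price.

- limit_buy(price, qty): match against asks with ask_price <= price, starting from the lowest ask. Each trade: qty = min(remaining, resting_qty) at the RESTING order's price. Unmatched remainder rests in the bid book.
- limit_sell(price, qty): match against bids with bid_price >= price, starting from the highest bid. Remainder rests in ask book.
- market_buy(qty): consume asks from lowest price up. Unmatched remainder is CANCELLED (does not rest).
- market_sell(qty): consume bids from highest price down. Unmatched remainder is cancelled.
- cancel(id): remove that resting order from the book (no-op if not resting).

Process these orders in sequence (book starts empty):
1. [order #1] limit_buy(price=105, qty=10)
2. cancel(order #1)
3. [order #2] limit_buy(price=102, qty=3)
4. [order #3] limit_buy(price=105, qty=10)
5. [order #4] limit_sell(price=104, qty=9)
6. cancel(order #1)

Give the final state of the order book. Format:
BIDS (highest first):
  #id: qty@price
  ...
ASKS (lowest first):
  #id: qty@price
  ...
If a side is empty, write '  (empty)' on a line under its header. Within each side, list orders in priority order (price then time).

Answer: BIDS (highest first):
  #3: 1@105
  #2: 3@102
ASKS (lowest first):
  (empty)

Derivation:
After op 1 [order #1] limit_buy(price=105, qty=10): fills=none; bids=[#1:10@105] asks=[-]
After op 2 cancel(order #1): fills=none; bids=[-] asks=[-]
After op 3 [order #2] limit_buy(price=102, qty=3): fills=none; bids=[#2:3@102] asks=[-]
After op 4 [order #3] limit_buy(price=105, qty=10): fills=none; bids=[#3:10@105 #2:3@102] asks=[-]
After op 5 [order #4] limit_sell(price=104, qty=9): fills=#3x#4:9@105; bids=[#3:1@105 #2:3@102] asks=[-]
After op 6 cancel(order #1): fills=none; bids=[#3:1@105 #2:3@102] asks=[-]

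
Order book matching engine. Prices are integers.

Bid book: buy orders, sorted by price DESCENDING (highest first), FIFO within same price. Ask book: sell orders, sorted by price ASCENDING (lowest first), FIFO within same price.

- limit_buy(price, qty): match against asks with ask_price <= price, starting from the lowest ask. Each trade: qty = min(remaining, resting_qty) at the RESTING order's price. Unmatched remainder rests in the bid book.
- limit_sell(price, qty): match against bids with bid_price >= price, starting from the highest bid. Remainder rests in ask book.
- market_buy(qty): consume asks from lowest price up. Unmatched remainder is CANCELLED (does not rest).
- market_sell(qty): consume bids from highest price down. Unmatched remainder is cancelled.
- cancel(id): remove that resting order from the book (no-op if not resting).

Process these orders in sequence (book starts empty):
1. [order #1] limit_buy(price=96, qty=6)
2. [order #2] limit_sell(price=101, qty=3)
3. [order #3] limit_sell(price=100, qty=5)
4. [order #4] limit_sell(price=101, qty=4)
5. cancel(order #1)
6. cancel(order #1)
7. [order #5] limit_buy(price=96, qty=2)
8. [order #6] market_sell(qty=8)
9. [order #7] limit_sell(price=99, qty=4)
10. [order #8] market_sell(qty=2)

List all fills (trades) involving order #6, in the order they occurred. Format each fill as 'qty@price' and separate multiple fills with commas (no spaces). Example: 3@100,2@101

Answer: 2@96

Derivation:
After op 1 [order #1] limit_buy(price=96, qty=6): fills=none; bids=[#1:6@96] asks=[-]
After op 2 [order #2] limit_sell(price=101, qty=3): fills=none; bids=[#1:6@96] asks=[#2:3@101]
After op 3 [order #3] limit_sell(price=100, qty=5): fills=none; bids=[#1:6@96] asks=[#3:5@100 #2:3@101]
After op 4 [order #4] limit_sell(price=101, qty=4): fills=none; bids=[#1:6@96] asks=[#3:5@100 #2:3@101 #4:4@101]
After op 5 cancel(order #1): fills=none; bids=[-] asks=[#3:5@100 #2:3@101 #4:4@101]
After op 6 cancel(order #1): fills=none; bids=[-] asks=[#3:5@100 #2:3@101 #4:4@101]
After op 7 [order #5] limit_buy(price=96, qty=2): fills=none; bids=[#5:2@96] asks=[#3:5@100 #2:3@101 #4:4@101]
After op 8 [order #6] market_sell(qty=8): fills=#5x#6:2@96; bids=[-] asks=[#3:5@100 #2:3@101 #4:4@101]
After op 9 [order #7] limit_sell(price=99, qty=4): fills=none; bids=[-] asks=[#7:4@99 #3:5@100 #2:3@101 #4:4@101]
After op 10 [order #8] market_sell(qty=2): fills=none; bids=[-] asks=[#7:4@99 #3:5@100 #2:3@101 #4:4@101]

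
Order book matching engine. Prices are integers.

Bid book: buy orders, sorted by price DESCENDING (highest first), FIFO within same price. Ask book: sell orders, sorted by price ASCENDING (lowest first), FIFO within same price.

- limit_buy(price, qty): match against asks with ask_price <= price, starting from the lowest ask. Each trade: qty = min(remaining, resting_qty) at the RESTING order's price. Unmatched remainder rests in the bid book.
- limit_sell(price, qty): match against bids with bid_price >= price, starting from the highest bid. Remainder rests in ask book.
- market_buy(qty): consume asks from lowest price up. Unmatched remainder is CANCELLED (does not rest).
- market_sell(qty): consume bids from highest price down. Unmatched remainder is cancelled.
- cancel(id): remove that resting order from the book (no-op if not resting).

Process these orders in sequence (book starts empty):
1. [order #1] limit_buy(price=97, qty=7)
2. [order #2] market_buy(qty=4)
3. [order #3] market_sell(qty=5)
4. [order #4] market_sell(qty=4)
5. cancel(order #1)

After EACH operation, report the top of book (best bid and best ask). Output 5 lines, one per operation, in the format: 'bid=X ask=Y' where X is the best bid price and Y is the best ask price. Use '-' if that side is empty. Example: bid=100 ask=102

Answer: bid=97 ask=-
bid=97 ask=-
bid=97 ask=-
bid=- ask=-
bid=- ask=-

Derivation:
After op 1 [order #1] limit_buy(price=97, qty=7): fills=none; bids=[#1:7@97] asks=[-]
After op 2 [order #2] market_buy(qty=4): fills=none; bids=[#1:7@97] asks=[-]
After op 3 [order #3] market_sell(qty=5): fills=#1x#3:5@97; bids=[#1:2@97] asks=[-]
After op 4 [order #4] market_sell(qty=4): fills=#1x#4:2@97; bids=[-] asks=[-]
After op 5 cancel(order #1): fills=none; bids=[-] asks=[-]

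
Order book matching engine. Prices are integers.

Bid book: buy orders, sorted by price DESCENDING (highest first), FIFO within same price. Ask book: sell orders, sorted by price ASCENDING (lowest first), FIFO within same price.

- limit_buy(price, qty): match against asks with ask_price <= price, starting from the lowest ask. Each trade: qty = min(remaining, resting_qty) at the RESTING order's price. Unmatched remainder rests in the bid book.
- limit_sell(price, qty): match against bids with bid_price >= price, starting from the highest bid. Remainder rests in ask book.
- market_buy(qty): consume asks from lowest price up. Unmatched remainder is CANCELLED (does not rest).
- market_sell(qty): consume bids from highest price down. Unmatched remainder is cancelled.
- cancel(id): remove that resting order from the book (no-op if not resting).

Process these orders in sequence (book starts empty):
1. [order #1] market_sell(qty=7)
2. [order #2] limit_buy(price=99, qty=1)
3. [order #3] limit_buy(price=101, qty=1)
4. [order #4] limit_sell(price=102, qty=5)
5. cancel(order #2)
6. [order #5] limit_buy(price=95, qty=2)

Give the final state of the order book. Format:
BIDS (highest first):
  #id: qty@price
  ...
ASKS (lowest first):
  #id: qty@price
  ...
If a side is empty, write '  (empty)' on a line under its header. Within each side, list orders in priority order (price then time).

After op 1 [order #1] market_sell(qty=7): fills=none; bids=[-] asks=[-]
After op 2 [order #2] limit_buy(price=99, qty=1): fills=none; bids=[#2:1@99] asks=[-]
After op 3 [order #3] limit_buy(price=101, qty=1): fills=none; bids=[#3:1@101 #2:1@99] asks=[-]
After op 4 [order #4] limit_sell(price=102, qty=5): fills=none; bids=[#3:1@101 #2:1@99] asks=[#4:5@102]
After op 5 cancel(order #2): fills=none; bids=[#3:1@101] asks=[#4:5@102]
After op 6 [order #5] limit_buy(price=95, qty=2): fills=none; bids=[#3:1@101 #5:2@95] asks=[#4:5@102]

Answer: BIDS (highest first):
  #3: 1@101
  #5: 2@95
ASKS (lowest first):
  #4: 5@102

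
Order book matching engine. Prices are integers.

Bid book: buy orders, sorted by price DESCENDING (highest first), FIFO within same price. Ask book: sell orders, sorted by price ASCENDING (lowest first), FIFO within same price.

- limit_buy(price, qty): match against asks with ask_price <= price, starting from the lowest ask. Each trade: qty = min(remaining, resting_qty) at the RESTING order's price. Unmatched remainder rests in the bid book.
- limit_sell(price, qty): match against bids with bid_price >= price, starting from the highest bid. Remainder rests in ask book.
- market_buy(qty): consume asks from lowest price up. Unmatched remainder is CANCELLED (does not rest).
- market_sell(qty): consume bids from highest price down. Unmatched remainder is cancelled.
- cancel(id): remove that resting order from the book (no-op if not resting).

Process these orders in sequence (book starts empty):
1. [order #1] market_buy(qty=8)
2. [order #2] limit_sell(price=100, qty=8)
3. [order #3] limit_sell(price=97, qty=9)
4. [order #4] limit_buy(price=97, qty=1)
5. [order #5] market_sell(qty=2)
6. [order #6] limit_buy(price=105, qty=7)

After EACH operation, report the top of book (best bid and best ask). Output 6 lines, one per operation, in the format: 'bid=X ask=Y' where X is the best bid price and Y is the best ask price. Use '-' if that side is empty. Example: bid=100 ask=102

Answer: bid=- ask=-
bid=- ask=100
bid=- ask=97
bid=- ask=97
bid=- ask=97
bid=- ask=97

Derivation:
After op 1 [order #1] market_buy(qty=8): fills=none; bids=[-] asks=[-]
After op 2 [order #2] limit_sell(price=100, qty=8): fills=none; bids=[-] asks=[#2:8@100]
After op 3 [order #3] limit_sell(price=97, qty=9): fills=none; bids=[-] asks=[#3:9@97 #2:8@100]
After op 4 [order #4] limit_buy(price=97, qty=1): fills=#4x#3:1@97; bids=[-] asks=[#3:8@97 #2:8@100]
After op 5 [order #5] market_sell(qty=2): fills=none; bids=[-] asks=[#3:8@97 #2:8@100]
After op 6 [order #6] limit_buy(price=105, qty=7): fills=#6x#3:7@97; bids=[-] asks=[#3:1@97 #2:8@100]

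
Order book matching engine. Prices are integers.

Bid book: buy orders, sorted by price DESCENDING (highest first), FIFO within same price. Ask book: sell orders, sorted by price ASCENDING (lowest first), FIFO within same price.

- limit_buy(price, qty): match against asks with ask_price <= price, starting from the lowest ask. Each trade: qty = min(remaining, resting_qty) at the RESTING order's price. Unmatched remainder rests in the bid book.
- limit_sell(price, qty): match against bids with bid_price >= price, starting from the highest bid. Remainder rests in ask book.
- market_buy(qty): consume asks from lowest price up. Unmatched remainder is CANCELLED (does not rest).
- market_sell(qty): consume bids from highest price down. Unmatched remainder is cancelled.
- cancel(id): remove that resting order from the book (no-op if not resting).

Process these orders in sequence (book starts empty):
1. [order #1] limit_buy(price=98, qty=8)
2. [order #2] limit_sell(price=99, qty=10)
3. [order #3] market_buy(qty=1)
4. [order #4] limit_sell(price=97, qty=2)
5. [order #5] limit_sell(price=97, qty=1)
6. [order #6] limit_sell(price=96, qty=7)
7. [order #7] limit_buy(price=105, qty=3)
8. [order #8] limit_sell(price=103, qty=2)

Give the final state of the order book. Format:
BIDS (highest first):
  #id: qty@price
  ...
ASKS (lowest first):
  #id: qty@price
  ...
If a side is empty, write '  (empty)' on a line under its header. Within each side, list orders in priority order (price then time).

Answer: BIDS (highest first):
  (empty)
ASKS (lowest first):
  #2: 8@99
  #8: 2@103

Derivation:
After op 1 [order #1] limit_buy(price=98, qty=8): fills=none; bids=[#1:8@98] asks=[-]
After op 2 [order #2] limit_sell(price=99, qty=10): fills=none; bids=[#1:8@98] asks=[#2:10@99]
After op 3 [order #3] market_buy(qty=1): fills=#3x#2:1@99; bids=[#1:8@98] asks=[#2:9@99]
After op 4 [order #4] limit_sell(price=97, qty=2): fills=#1x#4:2@98; bids=[#1:6@98] asks=[#2:9@99]
After op 5 [order #5] limit_sell(price=97, qty=1): fills=#1x#5:1@98; bids=[#1:5@98] asks=[#2:9@99]
After op 6 [order #6] limit_sell(price=96, qty=7): fills=#1x#6:5@98; bids=[-] asks=[#6:2@96 #2:9@99]
After op 7 [order #7] limit_buy(price=105, qty=3): fills=#7x#6:2@96 #7x#2:1@99; bids=[-] asks=[#2:8@99]
After op 8 [order #8] limit_sell(price=103, qty=2): fills=none; bids=[-] asks=[#2:8@99 #8:2@103]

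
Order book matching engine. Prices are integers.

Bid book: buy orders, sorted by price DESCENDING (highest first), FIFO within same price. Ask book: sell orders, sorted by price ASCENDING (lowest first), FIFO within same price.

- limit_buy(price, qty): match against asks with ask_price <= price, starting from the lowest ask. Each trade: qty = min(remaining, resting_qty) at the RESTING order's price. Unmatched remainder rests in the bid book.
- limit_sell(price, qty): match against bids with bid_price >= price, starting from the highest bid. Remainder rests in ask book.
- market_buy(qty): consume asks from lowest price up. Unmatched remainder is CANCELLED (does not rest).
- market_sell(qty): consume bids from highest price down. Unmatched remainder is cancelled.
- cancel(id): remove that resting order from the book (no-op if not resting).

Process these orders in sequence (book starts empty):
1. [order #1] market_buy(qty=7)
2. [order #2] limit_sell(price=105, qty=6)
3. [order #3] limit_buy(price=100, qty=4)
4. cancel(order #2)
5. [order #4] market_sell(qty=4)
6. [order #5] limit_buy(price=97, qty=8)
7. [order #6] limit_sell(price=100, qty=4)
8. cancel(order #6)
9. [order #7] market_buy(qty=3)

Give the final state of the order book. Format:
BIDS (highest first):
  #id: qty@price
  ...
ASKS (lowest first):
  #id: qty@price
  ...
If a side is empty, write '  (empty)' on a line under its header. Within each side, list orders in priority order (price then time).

Answer: BIDS (highest first):
  #5: 8@97
ASKS (lowest first):
  (empty)

Derivation:
After op 1 [order #1] market_buy(qty=7): fills=none; bids=[-] asks=[-]
After op 2 [order #2] limit_sell(price=105, qty=6): fills=none; bids=[-] asks=[#2:6@105]
After op 3 [order #3] limit_buy(price=100, qty=4): fills=none; bids=[#3:4@100] asks=[#2:6@105]
After op 4 cancel(order #2): fills=none; bids=[#3:4@100] asks=[-]
After op 5 [order #4] market_sell(qty=4): fills=#3x#4:4@100; bids=[-] asks=[-]
After op 6 [order #5] limit_buy(price=97, qty=8): fills=none; bids=[#5:8@97] asks=[-]
After op 7 [order #6] limit_sell(price=100, qty=4): fills=none; bids=[#5:8@97] asks=[#6:4@100]
After op 8 cancel(order #6): fills=none; bids=[#5:8@97] asks=[-]
After op 9 [order #7] market_buy(qty=3): fills=none; bids=[#5:8@97] asks=[-]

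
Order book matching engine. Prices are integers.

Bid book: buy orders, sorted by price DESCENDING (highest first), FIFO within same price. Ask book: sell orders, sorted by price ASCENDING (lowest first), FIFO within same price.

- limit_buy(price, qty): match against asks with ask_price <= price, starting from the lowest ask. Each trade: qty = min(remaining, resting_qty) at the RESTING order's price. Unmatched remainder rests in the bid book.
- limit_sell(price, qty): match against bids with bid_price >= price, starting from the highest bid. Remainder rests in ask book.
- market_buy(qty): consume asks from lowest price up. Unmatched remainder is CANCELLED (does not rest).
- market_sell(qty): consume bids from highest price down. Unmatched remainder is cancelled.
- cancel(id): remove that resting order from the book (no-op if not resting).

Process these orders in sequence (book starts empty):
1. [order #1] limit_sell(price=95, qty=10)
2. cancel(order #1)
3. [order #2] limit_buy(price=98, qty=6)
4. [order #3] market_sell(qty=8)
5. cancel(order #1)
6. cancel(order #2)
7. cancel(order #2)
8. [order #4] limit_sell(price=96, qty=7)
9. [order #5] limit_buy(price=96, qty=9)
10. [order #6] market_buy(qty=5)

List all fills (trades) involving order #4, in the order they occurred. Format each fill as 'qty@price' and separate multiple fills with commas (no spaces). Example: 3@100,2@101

After op 1 [order #1] limit_sell(price=95, qty=10): fills=none; bids=[-] asks=[#1:10@95]
After op 2 cancel(order #1): fills=none; bids=[-] asks=[-]
After op 3 [order #2] limit_buy(price=98, qty=6): fills=none; bids=[#2:6@98] asks=[-]
After op 4 [order #3] market_sell(qty=8): fills=#2x#3:6@98; bids=[-] asks=[-]
After op 5 cancel(order #1): fills=none; bids=[-] asks=[-]
After op 6 cancel(order #2): fills=none; bids=[-] asks=[-]
After op 7 cancel(order #2): fills=none; bids=[-] asks=[-]
After op 8 [order #4] limit_sell(price=96, qty=7): fills=none; bids=[-] asks=[#4:7@96]
After op 9 [order #5] limit_buy(price=96, qty=9): fills=#5x#4:7@96; bids=[#5:2@96] asks=[-]
After op 10 [order #6] market_buy(qty=5): fills=none; bids=[#5:2@96] asks=[-]

Answer: 7@96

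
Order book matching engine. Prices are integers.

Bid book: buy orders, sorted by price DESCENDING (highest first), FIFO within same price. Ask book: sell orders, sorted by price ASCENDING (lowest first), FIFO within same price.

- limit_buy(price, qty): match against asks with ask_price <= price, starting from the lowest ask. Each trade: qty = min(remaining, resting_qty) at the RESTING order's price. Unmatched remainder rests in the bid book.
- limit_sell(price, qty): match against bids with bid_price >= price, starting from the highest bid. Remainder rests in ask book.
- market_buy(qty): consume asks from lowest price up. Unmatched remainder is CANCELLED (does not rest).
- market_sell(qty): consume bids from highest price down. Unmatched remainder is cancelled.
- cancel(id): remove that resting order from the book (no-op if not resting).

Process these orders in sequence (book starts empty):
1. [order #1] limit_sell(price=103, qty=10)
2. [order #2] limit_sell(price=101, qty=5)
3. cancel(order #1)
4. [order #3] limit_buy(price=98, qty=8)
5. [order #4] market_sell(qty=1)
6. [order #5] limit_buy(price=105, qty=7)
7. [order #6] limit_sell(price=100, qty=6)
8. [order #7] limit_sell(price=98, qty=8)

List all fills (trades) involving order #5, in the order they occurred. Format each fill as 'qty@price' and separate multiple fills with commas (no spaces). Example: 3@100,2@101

Answer: 5@101,2@105

Derivation:
After op 1 [order #1] limit_sell(price=103, qty=10): fills=none; bids=[-] asks=[#1:10@103]
After op 2 [order #2] limit_sell(price=101, qty=5): fills=none; bids=[-] asks=[#2:5@101 #1:10@103]
After op 3 cancel(order #1): fills=none; bids=[-] asks=[#2:5@101]
After op 4 [order #3] limit_buy(price=98, qty=8): fills=none; bids=[#3:8@98] asks=[#2:5@101]
After op 5 [order #4] market_sell(qty=1): fills=#3x#4:1@98; bids=[#3:7@98] asks=[#2:5@101]
After op 6 [order #5] limit_buy(price=105, qty=7): fills=#5x#2:5@101; bids=[#5:2@105 #3:7@98] asks=[-]
After op 7 [order #6] limit_sell(price=100, qty=6): fills=#5x#6:2@105; bids=[#3:7@98] asks=[#6:4@100]
After op 8 [order #7] limit_sell(price=98, qty=8): fills=#3x#7:7@98; bids=[-] asks=[#7:1@98 #6:4@100]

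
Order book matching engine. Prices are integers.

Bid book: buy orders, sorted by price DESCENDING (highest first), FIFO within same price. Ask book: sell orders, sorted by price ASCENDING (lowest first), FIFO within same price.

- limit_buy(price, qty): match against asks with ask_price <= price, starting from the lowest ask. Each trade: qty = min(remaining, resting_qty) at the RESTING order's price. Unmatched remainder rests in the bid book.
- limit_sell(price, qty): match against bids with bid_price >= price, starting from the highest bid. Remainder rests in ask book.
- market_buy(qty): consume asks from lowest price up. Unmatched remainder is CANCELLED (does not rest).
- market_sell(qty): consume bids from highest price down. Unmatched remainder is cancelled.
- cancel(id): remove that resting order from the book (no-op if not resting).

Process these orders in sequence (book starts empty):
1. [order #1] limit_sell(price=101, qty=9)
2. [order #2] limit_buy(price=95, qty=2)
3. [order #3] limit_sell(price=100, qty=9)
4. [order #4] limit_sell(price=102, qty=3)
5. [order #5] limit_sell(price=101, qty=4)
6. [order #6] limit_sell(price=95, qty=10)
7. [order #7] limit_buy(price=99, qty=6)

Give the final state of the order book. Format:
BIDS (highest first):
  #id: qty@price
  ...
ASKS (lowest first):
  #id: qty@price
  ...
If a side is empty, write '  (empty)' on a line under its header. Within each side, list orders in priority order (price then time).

After op 1 [order #1] limit_sell(price=101, qty=9): fills=none; bids=[-] asks=[#1:9@101]
After op 2 [order #2] limit_buy(price=95, qty=2): fills=none; bids=[#2:2@95] asks=[#1:9@101]
After op 3 [order #3] limit_sell(price=100, qty=9): fills=none; bids=[#2:2@95] asks=[#3:9@100 #1:9@101]
After op 4 [order #4] limit_sell(price=102, qty=3): fills=none; bids=[#2:2@95] asks=[#3:9@100 #1:9@101 #4:3@102]
After op 5 [order #5] limit_sell(price=101, qty=4): fills=none; bids=[#2:2@95] asks=[#3:9@100 #1:9@101 #5:4@101 #4:3@102]
After op 6 [order #6] limit_sell(price=95, qty=10): fills=#2x#6:2@95; bids=[-] asks=[#6:8@95 #3:9@100 #1:9@101 #5:4@101 #4:3@102]
After op 7 [order #7] limit_buy(price=99, qty=6): fills=#7x#6:6@95; bids=[-] asks=[#6:2@95 #3:9@100 #1:9@101 #5:4@101 #4:3@102]

Answer: BIDS (highest first):
  (empty)
ASKS (lowest first):
  #6: 2@95
  #3: 9@100
  #1: 9@101
  #5: 4@101
  #4: 3@102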